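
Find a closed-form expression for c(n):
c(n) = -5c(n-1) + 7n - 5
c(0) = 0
First-order linear with linear forcing.
Homogeneous solution: c_h(n) = A·(-5)^n.
Try particular c_p(n) = pn + q. Substituting:
  pn + q = -5(p(n-1) + q) + 7n - 5.
Matching the n-coefficient: p = -5p + 7 ⇒ p = \frac{7}{6}.
Matching constants: q = 5p - 5q - 5 ⇒ q = \frac{5}{36}.
General: c(n) = A·(-5)^n + \frac{7 n}{6} + \frac{5}{36}.
Apply c(0) = 0: A + \frac{5}{36} = 0 ⇒ A = - \frac{5}{36}.
So c(n) = - \frac{5 \left(-5\right)^{n}}{36} + \frac{7 n}{6} + \frac{5}{36}.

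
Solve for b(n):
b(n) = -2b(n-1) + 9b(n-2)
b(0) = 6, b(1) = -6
Characteristic equation: x² + 2x - 9 = 0.
Discriminant Δ = (-2)² + 4·(9) = 40.
Roots r₁,₂ = (-2 ± √40)/2, so r₁ = -1 + \sqrt{10}, r₂ = - \sqrt{10} - 1.
General solution: b(n) = A·r₁^n + B·r₂^n.
From the initial conditions, A + B = 6 and r₁A + r₂B = -6.
Since r₁ - r₂ = √40: A = (-6 - (6)r₂)/√40 = 3, and B = 6 - A = 3.
So b(n) = \left(3\right)\left(-1 + \sqrt{10}\right)^n + \left(3\right)\left(- \sqrt{10} - 1\right)^n.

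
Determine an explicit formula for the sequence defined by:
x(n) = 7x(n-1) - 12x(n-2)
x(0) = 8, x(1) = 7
Characteristic equation: x² - 7x + 12 = 0, which factors as (x - (4))(x - (3)) = 0.
Roots r₁ = 4, r₂ = 3 (distinct).
General solution: x(n) = A·(4)^n + B·(3)^n.
From x(0) = 8: A + B = 8.
From x(1) = 7: 4A + 3B = 7.
Solving: A = -17, B = 25.
So x(n) = 25 \cdot 3^{n} - 17 \cdot 4^{n}.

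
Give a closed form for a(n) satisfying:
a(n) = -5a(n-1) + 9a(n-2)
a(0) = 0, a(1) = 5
Characteristic equation: x² + 5x - 9 = 0.
Discriminant Δ = (-5)² + 4·(9) = 61.
Roots r₁,₂ = (-5 ± √61)/2, so r₁ = - \frac{5}{2} + \frac{\sqrt{61}}{2}, r₂ = - \frac{\sqrt{61}}{2} - \frac{5}{2}.
General solution: a(n) = A·r₁^n + B·r₂^n.
From the initial conditions, A + B = 0 and r₁A + r₂B = 5.
Since r₁ - r₂ = √61: A = (5 - (0)r₂)/√61 = \frac{5 \sqrt{61}}{61}, and B = 0 - A = - \frac{5 \sqrt{61}}{61}.
So a(n) = \left(\frac{5 \sqrt{61}}{61}\right)\left(- \frac{5}{2} + \frac{\sqrt{61}}{2}\right)^n + \left(- \frac{5 \sqrt{61}}{61}\right)\left(- \frac{\sqrt{61}}{2} - \frac{5}{2}\right)^n.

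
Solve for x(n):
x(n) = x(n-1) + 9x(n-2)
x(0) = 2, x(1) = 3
Characteristic equation: x² - x - 9 = 0.
Discriminant Δ = (1)² + 4·(9) = 37.
Roots r₁,₂ = (1 ± √37)/2, so r₁ = \frac{1}{2} + \frac{\sqrt{37}}{2}, r₂ = \frac{1}{2} - \frac{\sqrt{37}}{2}.
General solution: x(n) = A·r₁^n + B·r₂^n.
From the initial conditions, A + B = 2 and r₁A + r₂B = 3.
Since r₁ - r₂ = √37: A = (3 - (2)r₂)/√37 = \frac{2 \sqrt{37}}{37} + 1, and B = 2 - A = 1 - \frac{2 \sqrt{37}}{37}.
So x(n) = \left(\frac{2 \sqrt{37}}{37} + 1\right)\left(\frac{1}{2} + \frac{\sqrt{37}}{2}\right)^n + \left(1 - \frac{2 \sqrt{37}}{37}\right)\left(\frac{1}{2} - \frac{\sqrt{37}}{2}\right)^n.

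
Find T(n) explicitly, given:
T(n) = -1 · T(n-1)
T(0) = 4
Pure geometric recurrence with ratio -1.
By induction T(n) = T(0) · (-1)^n = 4 \left(-1\right)^{n}.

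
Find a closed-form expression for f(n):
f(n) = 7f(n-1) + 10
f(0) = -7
First-order linear non-homogeneous.
Homogeneous solution: f_h(n) = A·(7)^n.
Try constant particular solution f_p = K: K = 7K + 10 ⇒ K = - \frac{5}{3}.
General: f(n) = A·(7)^n - \frac{5}{3}.
Apply f(0) = -7: A - \frac{5}{3} = -7 ⇒ A = - \frac{16}{3}.
So f(n) = - \frac{16 \cdot 7^{n}}{3} - \frac{5}{3}.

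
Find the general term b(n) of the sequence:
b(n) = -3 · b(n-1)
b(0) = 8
Pure geometric recurrence with ratio -3.
By induction b(n) = b(0) · (-3)^n = 8 \left(-3\right)^{n}.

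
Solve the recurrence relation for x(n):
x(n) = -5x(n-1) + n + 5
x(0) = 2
First-order linear with linear forcing.
Homogeneous solution: x_h(n) = A·(-5)^n.
Try particular x_p(n) = pn + q. Substituting:
  pn + q = -5(p(n-1) + q) + n + 5.
Matching the n-coefficient: p = -5p + 1 ⇒ p = \frac{1}{6}.
Matching constants: q = 5p - 5q + 5 ⇒ q = \frac{35}{36}.
General: x(n) = A·(-5)^n + \frac{n}{6} + \frac{35}{36}.
Apply x(0) = 2: A + \frac{35}{36} = 2 ⇒ A = \frac{37}{36}.
So x(n) = \frac{37 \left(-5\right)^{n}}{36} + \frac{n}{6} + \frac{35}{36}.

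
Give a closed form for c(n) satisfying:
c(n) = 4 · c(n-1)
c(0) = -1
Pure geometric recurrence with ratio 4.
By induction c(n) = c(0) · (4)^n = - 4^{n}.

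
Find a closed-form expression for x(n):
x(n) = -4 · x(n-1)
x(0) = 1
Pure geometric recurrence with ratio -4.
By induction x(n) = x(0) · (-4)^n = \left(-4\right)^{n}.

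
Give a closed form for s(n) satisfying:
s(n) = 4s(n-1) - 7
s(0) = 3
First-order linear non-homogeneous.
Homogeneous solution: s_h(n) = A·(4)^n.
Try constant particular solution s_p = K: K = 4K - 7 ⇒ K = \frac{7}{3}.
General: s(n) = A·(4)^n + \frac{7}{3}.
Apply s(0) = 3: A + \frac{7}{3} = 3 ⇒ A = \frac{2}{3}.
So s(n) = \frac{2 \cdot 4^{n}}{3} + \frac{7}{3}.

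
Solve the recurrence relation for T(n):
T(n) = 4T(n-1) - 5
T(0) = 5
First-order linear non-homogeneous.
Homogeneous solution: T_h(n) = A·(4)^n.
Try constant particular solution T_p = K: K = 4K - 5 ⇒ K = \frac{5}{3}.
General: T(n) = A·(4)^n + \frac{5}{3}.
Apply T(0) = 5: A + \frac{5}{3} = 5 ⇒ A = \frac{10}{3}.
So T(n) = \frac{10 \cdot 4^{n}}{3} + \frac{5}{3}.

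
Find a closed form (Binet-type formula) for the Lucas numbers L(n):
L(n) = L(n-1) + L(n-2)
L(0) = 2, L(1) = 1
This is the Lucas sequence.
Characteristic equation: x² - x - 1 = 0; roots r₁ = \frac{1}{2} + \frac{\sqrt{5}}{2}, r₂ = \frac{1}{2} - \frac{\sqrt{5}}{2}.
General: L(n) = A·r₁^n + B·r₂^n. Solving with L(0)=2, L(1)=1 gives A = 1, B = 1.
So L(n) = 2^{- n} \left(\left(1 - \sqrt{5}\right)^{n} + \left(1 + \sqrt{5}\right)^{n}\right).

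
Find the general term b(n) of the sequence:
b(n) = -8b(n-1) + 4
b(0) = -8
First-order linear non-homogeneous.
Homogeneous solution: b_h(n) = A·(-8)^n.
Try constant particular solution b_p = K: K = -8K + 4 ⇒ K = \frac{4}{9}.
General: b(n) = A·(-8)^n + \frac{4}{9}.
Apply b(0) = -8: A + \frac{4}{9} = -8 ⇒ A = - \frac{76}{9}.
So b(n) = \frac{4}{9} - \frac{76 \left(-8\right)^{n}}{9}.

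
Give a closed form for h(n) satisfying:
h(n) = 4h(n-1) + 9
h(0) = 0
First-order linear non-homogeneous.
Homogeneous solution: h_h(n) = A·(4)^n.
Try constant particular solution h_p = K: K = 4K + 9 ⇒ K = -3.
General: h(n) = A·(4)^n - 3.
Apply h(0) = 0: A - 3 = 0 ⇒ A = 3.
So h(n) = 3 \cdot 4^{n} - 3.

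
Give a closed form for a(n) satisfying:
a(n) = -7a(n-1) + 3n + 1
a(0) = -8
First-order linear with linear forcing.
Homogeneous solution: a_h(n) = A·(-7)^n.
Try particular a_p(n) = pn + q. Substituting:
  pn + q = -7(p(n-1) + q) + 3n + 1.
Matching the n-coefficient: p = -7p + 3 ⇒ p = \frac{3}{8}.
Matching constants: q = 7p - 7q + 1 ⇒ q = \frac{29}{64}.
General: a(n) = A·(-7)^n + \frac{3 n}{8} + \frac{29}{64}.
Apply a(0) = -8: A + \frac{29}{64} = -8 ⇒ A = - \frac{541}{64}.
So a(n) = - \frac{541 \left(-7\right)^{n}}{64} + \frac{3 n}{8} + \frac{29}{64}.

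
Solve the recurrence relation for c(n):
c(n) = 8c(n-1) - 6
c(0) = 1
First-order linear non-homogeneous.
Homogeneous solution: c_h(n) = A·(8)^n.
Try constant particular solution c_p = K: K = 8K - 6 ⇒ K = \frac{6}{7}.
General: c(n) = A·(8)^n + \frac{6}{7}.
Apply c(0) = 1: A + \frac{6}{7} = 1 ⇒ A = \frac{1}{7}.
So c(n) = \frac{8^{n}}{7} + \frac{6}{7}.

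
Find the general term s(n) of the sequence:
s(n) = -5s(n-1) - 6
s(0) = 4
First-order linear non-homogeneous.
Homogeneous solution: s_h(n) = A·(-5)^n.
Try constant particular solution s_p = K: K = -5K - 6 ⇒ K = -1.
General: s(n) = A·(-5)^n - 1.
Apply s(0) = 4: A - 1 = 4 ⇒ A = 5.
So s(n) = 5 \left(-5\right)^{n} - 1.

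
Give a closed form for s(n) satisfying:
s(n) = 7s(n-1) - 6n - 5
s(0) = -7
First-order linear with linear forcing.
Homogeneous solution: s_h(n) = A·(7)^n.
Try particular s_p(n) = pn + q. Substituting:
  pn + q = 7(p(n-1) + q) - 6n - 5.
Matching the n-coefficient: p = 7p - 6 ⇒ p = 1.
Matching constants: q = -7p + 7q - 5 ⇒ q = 2.
General: s(n) = A·(7)^n + n + 2.
Apply s(0) = -7: A + 2 = -7 ⇒ A = -9.
So s(n) = - 9 \cdot 7^{n} + n + 2.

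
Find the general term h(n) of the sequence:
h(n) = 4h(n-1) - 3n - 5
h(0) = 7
First-order linear with linear forcing.
Homogeneous solution: h_h(n) = A·(4)^n.
Try particular h_p(n) = pn + q. Substituting:
  pn + q = 4(p(n-1) + q) - 3n - 5.
Matching the n-coefficient: p = 4p - 3 ⇒ p = 1.
Matching constants: q = -4p + 4q - 5 ⇒ q = 3.
General: h(n) = A·(4)^n + n + 3.
Apply h(0) = 7: A + 3 = 7 ⇒ A = 4.
So h(n) = 4 \cdot 4^{n} + n + 3.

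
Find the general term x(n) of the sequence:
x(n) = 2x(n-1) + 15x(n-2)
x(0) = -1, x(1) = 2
Characteristic equation: x² - 2x - 15 = 0, which factors as (x - (-3))(x - (5)) = 0.
Roots r₁ = -3, r₂ = 5 (distinct).
General solution: x(n) = A·(-3)^n + B·(5)^n.
From x(0) = -1: A + B = -1.
From x(1) = 2: -3A + 5B = 2.
Solving: A = - \frac{7}{8}, B = - \frac{1}{8}.
So x(n) = - \frac{7 \left(-3\right)^{n}}{8} - \frac{5^{n}}{8}.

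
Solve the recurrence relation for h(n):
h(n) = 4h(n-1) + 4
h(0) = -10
First-order linear non-homogeneous.
Homogeneous solution: h_h(n) = A·(4)^n.
Try constant particular solution h_p = K: K = 4K + 4 ⇒ K = - \frac{4}{3}.
General: h(n) = A·(4)^n - \frac{4}{3}.
Apply h(0) = -10: A - \frac{4}{3} = -10 ⇒ A = - \frac{26}{3}.
So h(n) = - \frac{26 \cdot 4^{n}}{3} - \frac{4}{3}.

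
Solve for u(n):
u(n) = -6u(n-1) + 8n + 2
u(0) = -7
First-order linear with linear forcing.
Homogeneous solution: u_h(n) = A·(-6)^n.
Try particular u_p(n) = pn + q. Substituting:
  pn + q = -6(p(n-1) + q) + 8n + 2.
Matching the n-coefficient: p = -6p + 8 ⇒ p = \frac{8}{7}.
Matching constants: q = 6p - 6q + 2 ⇒ q = \frac{62}{49}.
General: u(n) = A·(-6)^n + \frac{8 n}{7} + \frac{62}{49}.
Apply u(0) = -7: A + \frac{62}{49} = -7 ⇒ A = - \frac{405}{49}.
So u(n) = - \frac{405 \left(-6\right)^{n}}{49} + \frac{8 n}{7} + \frac{62}{49}.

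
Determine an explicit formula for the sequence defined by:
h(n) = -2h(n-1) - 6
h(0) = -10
First-order linear non-homogeneous.
Homogeneous solution: h_h(n) = A·(-2)^n.
Try constant particular solution h_p = K: K = -2K - 6 ⇒ K = -2.
General: h(n) = A·(-2)^n - 2.
Apply h(0) = -10: A - 2 = -10 ⇒ A = -8.
So h(n) = - 8 \left(-2\right)^{n} - 2.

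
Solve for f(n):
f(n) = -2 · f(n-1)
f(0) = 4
Pure geometric recurrence with ratio -2.
By induction f(n) = f(0) · (-2)^n = 4 \left(-2\right)^{n}.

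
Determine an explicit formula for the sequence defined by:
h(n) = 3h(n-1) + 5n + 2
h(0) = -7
First-order linear with linear forcing.
Homogeneous solution: h_h(n) = A·(3)^n.
Try particular h_p(n) = pn + q. Substituting:
  pn + q = 3(p(n-1) + q) + 5n + 2.
Matching the n-coefficient: p = 3p + 5 ⇒ p = - \frac{5}{2}.
Matching constants: q = -3p + 3q + 2 ⇒ q = - \frac{19}{4}.
General: h(n) = A·(3)^n - \frac{5 n}{2} - \frac{19}{4}.
Apply h(0) = -7: A - \frac{19}{4} = -7 ⇒ A = - \frac{9}{4}.
So h(n) = - \frac{9 \cdot 3^{n}}{4} - \frac{5 n}{2} - \frac{19}{4}.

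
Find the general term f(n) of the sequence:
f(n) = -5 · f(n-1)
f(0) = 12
Pure geometric recurrence with ratio -5.
By induction f(n) = f(0) · (-5)^n = 12 \left(-5\right)^{n}.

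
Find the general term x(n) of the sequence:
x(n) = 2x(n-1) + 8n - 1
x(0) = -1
First-order linear with linear forcing.
Homogeneous solution: x_h(n) = A·(2)^n.
Try particular x_p(n) = pn + q. Substituting:
  pn + q = 2(p(n-1) + q) + 8n - 1.
Matching the n-coefficient: p = 2p + 8 ⇒ p = -8.
Matching constants: q = -2p + 2q - 1 ⇒ q = -15.
General: x(n) = A·(2)^n - 8 n - 15.
Apply x(0) = -1: A - 15 = -1 ⇒ A = 14.
So x(n) = 14 \cdot 2^{n} - 8 n - 15.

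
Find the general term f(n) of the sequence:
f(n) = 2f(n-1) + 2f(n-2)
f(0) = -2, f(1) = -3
Characteristic equation: x² - 2x - 2 = 0.
Discriminant Δ = (2)² + 4·(2) = 12.
Roots r₁,₂ = (2 ± √12)/2, so r₁ = 1 + \sqrt{3}, r₂ = 1 - \sqrt{3}.
General solution: f(n) = A·r₁^n + B·r₂^n.
From the initial conditions, A + B = -2 and r₁A + r₂B = -3.
Since r₁ - r₂ = √12: A = (-3 - (-2)r₂)/√12 = -1 - \frac{\sqrt{3}}{6}, and B = -2 - A = -1 + \frac{\sqrt{3}}{6}.
So f(n) = \left(-1 - \frac{\sqrt{3}}{6}\right)\left(1 + \sqrt{3}\right)^n + \left(-1 + \frac{\sqrt{3}}{6}\right)\left(1 - \sqrt{3}\right)^n.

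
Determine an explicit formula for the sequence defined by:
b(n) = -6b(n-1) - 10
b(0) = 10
First-order linear non-homogeneous.
Homogeneous solution: b_h(n) = A·(-6)^n.
Try constant particular solution b_p = K: K = -6K - 10 ⇒ K = - \frac{10}{7}.
General: b(n) = A·(-6)^n - \frac{10}{7}.
Apply b(0) = 10: A - \frac{10}{7} = 10 ⇒ A = \frac{80}{7}.
So b(n) = \frac{80 \left(-6\right)^{n}}{7} - \frac{10}{7}.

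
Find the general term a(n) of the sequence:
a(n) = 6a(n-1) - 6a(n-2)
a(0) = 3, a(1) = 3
Characteristic equation: x² - 6x + 6 = 0.
Discriminant Δ = (6)² + 4·(-6) = 12.
Roots r₁,₂ = (6 ± √12)/2, so r₁ = \sqrt{3} + 3, r₂ = 3 - \sqrt{3}.
General solution: a(n) = A·r₁^n + B·r₂^n.
From the initial conditions, A + B = 3 and r₁A + r₂B = 3.
Since r₁ - r₂ = √12: A = (3 - (3)r₂)/√12 = \frac{3}{2} - \sqrt{3}, and B = 3 - A = \frac{3}{2} + \sqrt{3}.
So a(n) = \left(\frac{3}{2} - \sqrt{3}\right)\left(\sqrt{3} + 3\right)^n + \left(\frac{3}{2} + \sqrt{3}\right)\left(3 - \sqrt{3}\right)^n.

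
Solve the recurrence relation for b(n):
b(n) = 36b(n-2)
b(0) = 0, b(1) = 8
Characteristic equation: x² - 36 = 0, which factors as (x - (6))(x - (-6)) = 0.
Roots r₁ = 6, r₂ = -6 (distinct).
General solution: b(n) = A·(6)^n + B·(-6)^n.
From b(0) = 0: A + B = 0.
From b(1) = 8: 6A - 6B = 8.
Solving: A = \frac{2}{3}, B = - \frac{2}{3}.
So b(n) = - \frac{2 \left(-6\right)^{n}}{3} + \frac{2 \cdot 6^{n}}{3}.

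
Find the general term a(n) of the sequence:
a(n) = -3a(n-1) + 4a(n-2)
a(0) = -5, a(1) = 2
Characteristic equation: x² + 3x - 4 = 0, which factors as (x - (-4))(x - (1)) = 0.
Roots r₁ = -4, r₂ = 1 (distinct).
General solution: a(n) = A·(-4)^n + B·(1)^n.
From a(0) = -5: A + B = -5.
From a(1) = 2: -4A + B = 2.
Solving: A = - \frac{7}{5}, B = - \frac{18}{5}.
So a(n) = - \frac{7 \left(-4\right)^{n}}{5} - \frac{18}{5}.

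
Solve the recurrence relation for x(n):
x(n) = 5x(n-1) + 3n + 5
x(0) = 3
First-order linear with linear forcing.
Homogeneous solution: x_h(n) = A·(5)^n.
Try particular x_p(n) = pn + q. Substituting:
  pn + q = 5(p(n-1) + q) + 3n + 5.
Matching the n-coefficient: p = 5p + 3 ⇒ p = - \frac{3}{4}.
Matching constants: q = -5p + 5q + 5 ⇒ q = - \frac{35}{16}.
General: x(n) = A·(5)^n - \frac{3 n}{4} - \frac{35}{16}.
Apply x(0) = 3: A - \frac{35}{16} = 3 ⇒ A = \frac{83}{16}.
So x(n) = \frac{83 \cdot 5^{n}}{16} - \frac{3 n}{4} - \frac{35}{16}.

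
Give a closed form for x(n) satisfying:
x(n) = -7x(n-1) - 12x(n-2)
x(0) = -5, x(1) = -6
Characteristic equation: x² + 7x + 12 = 0, which factors as (x - (-3))(x - (-4)) = 0.
Roots r₁ = -3, r₂ = -4 (distinct).
General solution: x(n) = A·(-3)^n + B·(-4)^n.
From x(0) = -5: A + B = -5.
From x(1) = -6: -3A - 4B = -6.
Solving: A = -26, B = 21.
So x(n) = - 26 \left(-3\right)^{n} + 21 \left(-4\right)^{n}.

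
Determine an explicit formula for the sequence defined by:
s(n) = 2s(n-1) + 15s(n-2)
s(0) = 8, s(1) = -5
Characteristic equation: x² - 2x - 15 = 0, which factors as (x - (5))(x - (-3)) = 0.
Roots r₁ = 5, r₂ = -3 (distinct).
General solution: s(n) = A·(5)^n + B·(-3)^n.
From s(0) = 8: A + B = 8.
From s(1) = -5: 5A - 3B = -5.
Solving: A = \frac{19}{8}, B = \frac{45}{8}.
So s(n) = \frac{45 \left(-3\right)^{n}}{8} + \frac{19 \cdot 5^{n}}{8}.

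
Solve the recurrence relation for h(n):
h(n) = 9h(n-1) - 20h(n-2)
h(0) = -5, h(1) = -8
Characteristic equation: x² - 9x + 20 = 0, which factors as (x - (5))(x - (4)) = 0.
Roots r₁ = 5, r₂ = 4 (distinct).
General solution: h(n) = A·(5)^n + B·(4)^n.
From h(0) = -5: A + B = -5.
From h(1) = -8: 5A + 4B = -8.
Solving: A = 12, B = -17.
So h(n) = - 17 \cdot 4^{n} + 12 \cdot 5^{n}.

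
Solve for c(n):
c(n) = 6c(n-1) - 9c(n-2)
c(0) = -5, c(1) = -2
Characteristic equation: x² - 6x + 9 = 0, which is (x - (3))².
Repeated root r = 3.
General solution: c(n) = (A + Bn)·(3)^n.
From c(0) = -5: A = -5.
From c(1) = -2: (A + B)·(3) = -2 ⇒ B = \frac{13}{3}.
So c(n) = \left(\frac{13 n}{3} - 5\right) \cdot (3)^n.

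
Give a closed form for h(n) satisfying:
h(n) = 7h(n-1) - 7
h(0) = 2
First-order linear non-homogeneous.
Homogeneous solution: h_h(n) = A·(7)^n.
Try constant particular solution h_p = K: K = 7K - 7 ⇒ K = \frac{7}{6}.
General: h(n) = A·(7)^n + \frac{7}{6}.
Apply h(0) = 2: A + \frac{7}{6} = 2 ⇒ A = \frac{5}{6}.
So h(n) = \frac{5 \cdot 7^{n}}{6} + \frac{7}{6}.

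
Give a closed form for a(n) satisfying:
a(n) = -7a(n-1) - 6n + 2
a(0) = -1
First-order linear with linear forcing.
Homogeneous solution: a_h(n) = A·(-7)^n.
Try particular a_p(n) = pn + q. Substituting:
  pn + q = -7(p(n-1) + q) - 6n + 2.
Matching the n-coefficient: p = -7p - 6 ⇒ p = - \frac{3}{4}.
Matching constants: q = 7p - 7q + 2 ⇒ q = - \frac{13}{32}.
General: a(n) = A·(-7)^n - \frac{3 n}{4} - \frac{13}{32}.
Apply a(0) = -1: A - \frac{13}{32} = -1 ⇒ A = - \frac{19}{32}.
So a(n) = - \frac{19 \left(-7\right)^{n}}{32} - \frac{3 n}{4} - \frac{13}{32}.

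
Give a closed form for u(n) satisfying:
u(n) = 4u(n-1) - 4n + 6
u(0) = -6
First-order linear with linear forcing.
Homogeneous solution: u_h(n) = A·(4)^n.
Try particular u_p(n) = pn + q. Substituting:
  pn + q = 4(p(n-1) + q) - 4n + 6.
Matching the n-coefficient: p = 4p - 4 ⇒ p = \frac{4}{3}.
Matching constants: q = -4p + 4q + 6 ⇒ q = - \frac{2}{9}.
General: u(n) = A·(4)^n + \frac{4 n}{3} - \frac{2}{9}.
Apply u(0) = -6: A - \frac{2}{9} = -6 ⇒ A = - \frac{52}{9}.
So u(n) = - \frac{52 \cdot 4^{n}}{9} + \frac{4 n}{3} - \frac{2}{9}.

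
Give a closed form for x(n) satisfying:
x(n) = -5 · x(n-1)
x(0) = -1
Pure geometric recurrence with ratio -5.
By induction x(n) = x(0) · (-5)^n = - \left(-5\right)^{n}.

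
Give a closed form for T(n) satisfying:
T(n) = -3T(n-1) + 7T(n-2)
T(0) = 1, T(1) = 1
Characteristic equation: x² + 3x - 7 = 0.
Discriminant Δ = (-3)² + 4·(7) = 37.
Roots r₁,₂ = (-3 ± √37)/2, so r₁ = - \frac{3}{2} + \frac{\sqrt{37}}{2}, r₂ = - \frac{\sqrt{37}}{2} - \frac{3}{2}.
General solution: T(n) = A·r₁^n + B·r₂^n.
From the initial conditions, A + B = 1 and r₁A + r₂B = 1.
Since r₁ - r₂ = √37: A = (1 - (1)r₂)/√37 = \frac{5 \sqrt{37}}{74} + \frac{1}{2}, and B = 1 - A = \frac{1}{2} - \frac{5 \sqrt{37}}{74}.
So T(n) = \left(\frac{5 \sqrt{37}}{74} + \frac{1}{2}\right)\left(- \frac{3}{2} + \frac{\sqrt{37}}{2}\right)^n + \left(\frac{1}{2} - \frac{5 \sqrt{37}}{74}\right)\left(- \frac{\sqrt{37}}{2} - \frac{3}{2}\right)^n.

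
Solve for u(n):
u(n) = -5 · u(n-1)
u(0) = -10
Pure geometric recurrence with ratio -5.
By induction u(n) = u(0) · (-5)^n = - 10 \left(-5\right)^{n}.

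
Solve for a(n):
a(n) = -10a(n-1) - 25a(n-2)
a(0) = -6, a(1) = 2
Characteristic equation: x² + 10x + 25 = 0, which is (x - (-5))².
Repeated root r = -5.
General solution: a(n) = (A + Bn)·(-5)^n.
From a(0) = -6: A = -6.
From a(1) = 2: (A + B)·(-5) = 2 ⇒ B = \frac{28}{5}.
So a(n) = \left(\frac{28 n}{5} - 6\right) \cdot (-5)^n.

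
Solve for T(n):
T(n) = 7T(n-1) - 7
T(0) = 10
First-order linear non-homogeneous.
Homogeneous solution: T_h(n) = A·(7)^n.
Try constant particular solution T_p = K: K = 7K - 7 ⇒ K = \frac{7}{6}.
General: T(n) = A·(7)^n + \frac{7}{6}.
Apply T(0) = 10: A + \frac{7}{6} = 10 ⇒ A = \frac{53}{6}.
So T(n) = \frac{53 \cdot 7^{n}}{6} + \frac{7}{6}.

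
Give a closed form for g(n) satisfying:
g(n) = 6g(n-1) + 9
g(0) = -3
First-order linear non-homogeneous.
Homogeneous solution: g_h(n) = A·(6)^n.
Try constant particular solution g_p = K: K = 6K + 9 ⇒ K = - \frac{9}{5}.
General: g(n) = A·(6)^n - \frac{9}{5}.
Apply g(0) = -3: A - \frac{9}{5} = -3 ⇒ A = - \frac{6}{5}.
So g(n) = - \frac{6 \cdot 6^{n}}{5} - \frac{9}{5}.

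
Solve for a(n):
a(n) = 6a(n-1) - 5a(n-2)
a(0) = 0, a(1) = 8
Characteristic equation: x² - 6x + 5 = 0, which factors as (x - (5))(x - (1)) = 0.
Roots r₁ = 5, r₂ = 1 (distinct).
General solution: a(n) = A·(5)^n + B·(1)^n.
From a(0) = 0: A + B = 0.
From a(1) = 8: 5A + B = 8.
Solving: A = 2, B = -2.
So a(n) = 2 \cdot 5^{n} - 2.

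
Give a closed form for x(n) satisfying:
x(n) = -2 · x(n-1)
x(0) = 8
Pure geometric recurrence with ratio -2.
By induction x(n) = x(0) · (-2)^n = 8 \left(-2\right)^{n}.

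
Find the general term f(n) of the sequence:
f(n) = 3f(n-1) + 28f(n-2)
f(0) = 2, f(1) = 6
Characteristic equation: x² - 3x - 28 = 0, which factors as (x - (7))(x - (-4)) = 0.
Roots r₁ = 7, r₂ = -4 (distinct).
General solution: f(n) = A·(7)^n + B·(-4)^n.
From f(0) = 2: A + B = 2.
From f(1) = 6: 7A - 4B = 6.
Solving: A = \frac{14}{11}, B = \frac{8}{11}.
So f(n) = \frac{8 \left(-4\right)^{n}}{11} + \frac{14 \cdot 7^{n}}{11}.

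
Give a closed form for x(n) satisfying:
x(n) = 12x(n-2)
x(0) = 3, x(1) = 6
Characteristic equation: x² - 12 = 0.
Discriminant Δ = (0)² + 4·(12) = 48.
Roots r₁,₂ = (0 ± √48)/2, so r₁ = 2 \sqrt{3}, r₂ = - 2 \sqrt{3}.
General solution: x(n) = A·r₁^n + B·r₂^n.
From the initial conditions, A + B = 3 and r₁A + r₂B = 6.
Since r₁ - r₂ = √48: A = (6 - (3)r₂)/√48 = \frac{\sqrt{3}}{2} + \frac{3}{2}, and B = 3 - A = \frac{3}{2} - \frac{\sqrt{3}}{2}.
So x(n) = \left(\frac{\sqrt{3}}{2} + \frac{3}{2}\right)\left(2 \sqrt{3}\right)^n + \left(\frac{3}{2} - \frac{\sqrt{3}}{2}\right)\left(- 2 \sqrt{3}\right)^n.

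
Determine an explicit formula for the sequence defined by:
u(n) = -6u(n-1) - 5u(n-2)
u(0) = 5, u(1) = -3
Characteristic equation: x² + 6x + 5 = 0, which factors as (x - (-1))(x - (-5)) = 0.
Roots r₁ = -1, r₂ = -5 (distinct).
General solution: u(n) = A·(-1)^n + B·(-5)^n.
From u(0) = 5: A + B = 5.
From u(1) = -3: -A - 5B = -3.
Solving: A = \frac{11}{2}, B = - \frac{1}{2}.
So u(n) = \frac{11 \left(-1\right)^{n}}{2} - \frac{\left(-5\right)^{n}}{2}.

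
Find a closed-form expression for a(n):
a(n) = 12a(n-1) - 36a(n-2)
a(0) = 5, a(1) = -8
Characteristic equation: x² - 12x + 36 = 0, which is (x - (6))².
Repeated root r = 6.
General solution: a(n) = (A + Bn)·(6)^n.
From a(0) = 5: A = 5.
From a(1) = -8: (A + B)·(6) = -8 ⇒ B = - \frac{19}{3}.
So a(n) = \left(5 - \frac{19 n}{3}\right) \cdot (6)^n.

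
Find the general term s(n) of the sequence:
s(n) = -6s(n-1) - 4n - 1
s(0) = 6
First-order linear with linear forcing.
Homogeneous solution: s_h(n) = A·(-6)^n.
Try particular s_p(n) = pn + q. Substituting:
  pn + q = -6(p(n-1) + q) - 4n - 1.
Matching the n-coefficient: p = -6p - 4 ⇒ p = - \frac{4}{7}.
Matching constants: q = 6p - 6q - 1 ⇒ q = - \frac{31}{49}.
General: s(n) = A·(-6)^n - \frac{4 n}{7} - \frac{31}{49}.
Apply s(0) = 6: A - \frac{31}{49} = 6 ⇒ A = \frac{325}{49}.
So s(n) = \frac{325 \left(-6\right)^{n}}{49} - \frac{4 n}{7} - \frac{31}{49}.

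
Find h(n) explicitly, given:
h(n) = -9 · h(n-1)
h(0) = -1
Pure geometric recurrence with ratio -9.
By induction h(n) = h(0) · (-9)^n = - \left(-9\right)^{n}.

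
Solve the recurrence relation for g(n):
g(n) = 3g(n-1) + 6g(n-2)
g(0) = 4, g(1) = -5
Characteristic equation: x² - 3x - 6 = 0.
Discriminant Δ = (3)² + 4·(6) = 33.
Roots r₁,₂ = (3 ± √33)/2, so r₁ = \frac{3}{2} + \frac{\sqrt{33}}{2}, r₂ = \frac{3}{2} - \frac{\sqrt{33}}{2}.
General solution: g(n) = A·r₁^n + B·r₂^n.
From the initial conditions, A + B = 4 and r₁A + r₂B = -5.
Since r₁ - r₂ = √33: A = (-5 - (4)r₂)/√33 = 2 - \frac{\sqrt{33}}{3}, and B = 4 - A = \frac{\sqrt{33}}{3} + 2.
So g(n) = \left(2 - \frac{\sqrt{33}}{3}\right)\left(\frac{3}{2} + \frac{\sqrt{33}}{2}\right)^n + \left(\frac{\sqrt{33}}{3} + 2\right)\left(\frac{3}{2} - \frac{\sqrt{33}}{2}\right)^n.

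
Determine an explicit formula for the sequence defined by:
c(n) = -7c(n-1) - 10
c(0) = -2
First-order linear non-homogeneous.
Homogeneous solution: c_h(n) = A·(-7)^n.
Try constant particular solution c_p = K: K = -7K - 10 ⇒ K = - \frac{5}{4}.
General: c(n) = A·(-7)^n - \frac{5}{4}.
Apply c(0) = -2: A - \frac{5}{4} = -2 ⇒ A = - \frac{3}{4}.
So c(n) = - \frac{3 \left(-7\right)^{n}}{4} - \frac{5}{4}.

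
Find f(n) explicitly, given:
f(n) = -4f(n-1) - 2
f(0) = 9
First-order linear non-homogeneous.
Homogeneous solution: f_h(n) = A·(-4)^n.
Try constant particular solution f_p = K: K = -4K - 2 ⇒ K = - \frac{2}{5}.
General: f(n) = A·(-4)^n - \frac{2}{5}.
Apply f(0) = 9: A - \frac{2}{5} = 9 ⇒ A = \frac{47}{5}.
So f(n) = \frac{47 \left(-4\right)^{n}}{5} - \frac{2}{5}.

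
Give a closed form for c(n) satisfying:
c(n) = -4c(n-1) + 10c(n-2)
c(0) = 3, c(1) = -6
Characteristic equation: x² + 4x - 10 = 0.
Discriminant Δ = (-4)² + 4·(10) = 56.
Roots r₁,₂ = (-4 ± √56)/2, so r₁ = -2 + \sqrt{14}, r₂ = - \sqrt{14} - 2.
General solution: c(n) = A·r₁^n + B·r₂^n.
From the initial conditions, A + B = 3 and r₁A + r₂B = -6.
Since r₁ - r₂ = √56: A = (-6 - (3)r₂)/√56 = \frac{3}{2}, and B = 3 - A = \frac{3}{2}.
So c(n) = \left(\frac{3}{2}\right)\left(-2 + \sqrt{14}\right)^n + \left(\frac{3}{2}\right)\left(- \sqrt{14} - 2\right)^n.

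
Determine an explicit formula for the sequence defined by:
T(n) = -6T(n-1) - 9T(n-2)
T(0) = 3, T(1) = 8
Characteristic equation: x² + 6x + 9 = 0, which is (x - (-3))².
Repeated root r = -3.
General solution: T(n) = (A + Bn)·(-3)^n.
From T(0) = 3: A = 3.
From T(1) = 8: (A + B)·(-3) = 8 ⇒ B = - \frac{17}{3}.
So T(n) = \left(3 - \frac{17 n}{3}\right) \cdot (-3)^n.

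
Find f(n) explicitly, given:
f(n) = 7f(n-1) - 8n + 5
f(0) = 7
First-order linear with linear forcing.
Homogeneous solution: f_h(n) = A·(7)^n.
Try particular f_p(n) = pn + q. Substituting:
  pn + q = 7(p(n-1) + q) - 8n + 5.
Matching the n-coefficient: p = 7p - 8 ⇒ p = \frac{4}{3}.
Matching constants: q = -7p + 7q + 5 ⇒ q = \frac{13}{18}.
General: f(n) = A·(7)^n + \frac{4 n}{3} + \frac{13}{18}.
Apply f(0) = 7: A + \frac{13}{18} = 7 ⇒ A = \frac{113}{18}.
So f(n) = \frac{113 \cdot 7^{n}}{18} + \frac{4 n}{3} + \frac{13}{18}.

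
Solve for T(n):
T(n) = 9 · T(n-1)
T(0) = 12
Pure geometric recurrence with ratio 9.
By induction T(n) = T(0) · (9)^n = 12 \cdot 9^{n}.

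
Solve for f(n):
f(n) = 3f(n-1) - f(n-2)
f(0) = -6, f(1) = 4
Characteristic equation: x² - 3x + 1 = 0.
Discriminant Δ = (3)² + 4·(-1) = 5.
Roots r₁,₂ = (3 ± √5)/2, so r₁ = \frac{\sqrt{5}}{2} + \frac{3}{2}, r₂ = \frac{3}{2} - \frac{\sqrt{5}}{2}.
General solution: f(n) = A·r₁^n + B·r₂^n.
From the initial conditions, A + B = -6 and r₁A + r₂B = 4.
Since r₁ - r₂ = √5: A = (4 - (-6)r₂)/√5 = -3 + \frac{13 \sqrt{5}}{5}, and B = -6 - A = - \frac{13 \sqrt{5}}{5} - 3.
So f(n) = \left(-3 + \frac{13 \sqrt{5}}{5}\right)\left(\frac{\sqrt{5}}{2} + \frac{3}{2}\right)^n + \left(- \frac{13 \sqrt{5}}{5} - 3\right)\left(\frac{3}{2} - \frac{\sqrt{5}}{2}\right)^n.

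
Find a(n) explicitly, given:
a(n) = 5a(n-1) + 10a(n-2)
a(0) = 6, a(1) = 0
Characteristic equation: x² - 5x - 10 = 0.
Discriminant Δ = (5)² + 4·(10) = 65.
Roots r₁,₂ = (5 ± √65)/2, so r₁ = \frac{5}{2} + \frac{\sqrt{65}}{2}, r₂ = \frac{5}{2} - \frac{\sqrt{65}}{2}.
General solution: a(n) = A·r₁^n + B·r₂^n.
From the initial conditions, A + B = 6 and r₁A + r₂B = 0.
Since r₁ - r₂ = √65: A = (0 - (6)r₂)/√65 = 3 - \frac{3 \sqrt{65}}{13}, and B = 6 - A = \frac{3 \sqrt{65}}{13} + 3.
So a(n) = \left(3 - \frac{3 \sqrt{65}}{13}\right)\left(\frac{5}{2} + \frac{\sqrt{65}}{2}\right)^n + \left(\frac{3 \sqrt{65}}{13} + 3\right)\left(\frac{5}{2} - \frac{\sqrt{65}}{2}\right)^n.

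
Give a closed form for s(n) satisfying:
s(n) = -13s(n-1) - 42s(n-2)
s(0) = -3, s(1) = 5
Characteristic equation: x² + 13x + 42 = 0, which factors as (x - (-6))(x - (-7)) = 0.
Roots r₁ = -6, r₂ = -7 (distinct).
General solution: s(n) = A·(-6)^n + B·(-7)^n.
From s(0) = -3: A + B = -3.
From s(1) = 5: -6A - 7B = 5.
Solving: A = -16, B = 13.
So s(n) = - 16 \left(-6\right)^{n} + 13 \left(-7\right)^{n}.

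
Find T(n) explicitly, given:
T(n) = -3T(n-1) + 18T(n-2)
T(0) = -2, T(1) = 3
Characteristic equation: x² + 3x - 18 = 0, which factors as (x - (-6))(x - (3)) = 0.
Roots r₁ = -6, r₂ = 3 (distinct).
General solution: T(n) = A·(-6)^n + B·(3)^n.
From T(0) = -2: A + B = -2.
From T(1) = 3: -6A + 3B = 3.
Solving: A = -1, B = -1.
So T(n) = - \left(-6\right)^{n} - 3^{n}.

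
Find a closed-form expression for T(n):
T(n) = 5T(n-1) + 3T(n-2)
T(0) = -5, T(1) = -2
Characteristic equation: x² - 5x - 3 = 0.
Discriminant Δ = (5)² + 4·(3) = 37.
Roots r₁,₂ = (5 ± √37)/2, so r₁ = \frac{5}{2} + \frac{\sqrt{37}}{2}, r₂ = \frac{5}{2} - \frac{\sqrt{37}}{2}.
General solution: T(n) = A·r₁^n + B·r₂^n.
From the initial conditions, A + B = -5 and r₁A + r₂B = -2.
Since r₁ - r₂ = √37: A = (-2 - (-5)r₂)/√37 = - \frac{5}{2} + \frac{21 \sqrt{37}}{74}, and B = -5 - A = - \frac{5}{2} - \frac{21 \sqrt{37}}{74}.
So T(n) = \left(- \frac{5}{2} + \frac{21 \sqrt{37}}{74}\right)\left(\frac{5}{2} + \frac{\sqrt{37}}{2}\right)^n + \left(- \frac{5}{2} - \frac{21 \sqrt{37}}{74}\right)\left(\frac{5}{2} - \frac{\sqrt{37}}{2}\right)^n.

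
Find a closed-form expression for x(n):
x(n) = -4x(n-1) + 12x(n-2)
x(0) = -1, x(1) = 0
Characteristic equation: x² + 4x - 12 = 0, which factors as (x - (2))(x - (-6)) = 0.
Roots r₁ = 2, r₂ = -6 (distinct).
General solution: x(n) = A·(2)^n + B·(-6)^n.
From x(0) = -1: A + B = -1.
From x(1) = 0: 2A - 6B = 0.
Solving: A = - \frac{3}{4}, B = - \frac{1}{4}.
So x(n) = - \frac{\left(-6\right)^{n}}{4} - \frac{3 \cdot 2^{n}}{4}.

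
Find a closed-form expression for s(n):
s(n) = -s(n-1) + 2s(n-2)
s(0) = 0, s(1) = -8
Characteristic equation: x² + x - 2 = 0, which factors as (x - (-2))(x - (1)) = 0.
Roots r₁ = -2, r₂ = 1 (distinct).
General solution: s(n) = A·(-2)^n + B·(1)^n.
From s(0) = 0: A + B = 0.
From s(1) = -8: -2A + B = -8.
Solving: A = \frac{8}{3}, B = - \frac{8}{3}.
So s(n) = \frac{8 \left(-2\right)^{n}}{3} - \frac{8}{3}.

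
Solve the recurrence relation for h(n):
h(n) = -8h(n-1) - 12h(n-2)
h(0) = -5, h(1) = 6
Characteristic equation: x² + 8x + 12 = 0, which factors as (x - (-6))(x - (-2)) = 0.
Roots r₁ = -6, r₂ = -2 (distinct).
General solution: h(n) = A·(-6)^n + B·(-2)^n.
From h(0) = -5: A + B = -5.
From h(1) = 6: -6A - 2B = 6.
Solving: A = 1, B = -6.
So h(n) = - 6 \left(-2\right)^{n} + \left(-6\right)^{n}.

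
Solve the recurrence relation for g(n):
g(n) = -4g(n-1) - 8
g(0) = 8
First-order linear non-homogeneous.
Homogeneous solution: g_h(n) = A·(-4)^n.
Try constant particular solution g_p = K: K = -4K - 8 ⇒ K = - \frac{8}{5}.
General: g(n) = A·(-4)^n - \frac{8}{5}.
Apply g(0) = 8: A - \frac{8}{5} = 8 ⇒ A = \frac{48}{5}.
So g(n) = \frac{48 \left(-4\right)^{n}}{5} - \frac{8}{5}.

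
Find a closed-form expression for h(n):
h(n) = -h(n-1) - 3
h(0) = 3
First-order linear non-homogeneous.
Homogeneous solution: h_h(n) = A·(-1)^n.
Try constant particular solution h_p = K: K = -K - 3 ⇒ K = - \frac{3}{2}.
General: h(n) = A·(-1)^n - \frac{3}{2}.
Apply h(0) = 3: A - \frac{3}{2} = 3 ⇒ A = \frac{9}{2}.
So h(n) = \frac{9 \left(-1\right)^{n}}{2} - \frac{3}{2}.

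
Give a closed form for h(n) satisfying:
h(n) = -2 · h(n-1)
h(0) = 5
Pure geometric recurrence with ratio -2.
By induction h(n) = h(0) · (-2)^n = 5 \left(-2\right)^{n}.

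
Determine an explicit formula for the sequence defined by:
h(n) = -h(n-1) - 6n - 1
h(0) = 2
First-order linear with linear forcing.
Homogeneous solution: h_h(n) = A·(-1)^n.
Try particular h_p(n) = pn + q. Substituting:
  pn + q = -(p(n-1) + q) - 6n - 1.
Matching the n-coefficient: p = -p - 6 ⇒ p = -3.
Matching constants: q = p - q - 1 ⇒ q = -2.
General: h(n) = A·(-1)^n - 3 n - 2.
Apply h(0) = 2: A - 2 = 2 ⇒ A = 4.
So h(n) = 4 \left(-1\right)^{n} - 3 n - 2.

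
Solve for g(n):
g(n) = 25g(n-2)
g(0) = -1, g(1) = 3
Characteristic equation: x² - 25 = 0, which factors as (x - (-5))(x - (5)) = 0.
Roots r₁ = -5, r₂ = 5 (distinct).
General solution: g(n) = A·(-5)^n + B·(5)^n.
From g(0) = -1: A + B = -1.
From g(1) = 3: -5A + 5B = 3.
Solving: A = - \frac{4}{5}, B = - \frac{1}{5}.
So g(n) = - \frac{4 \left(-5\right)^{n}}{5} - \frac{5^{n}}{5}.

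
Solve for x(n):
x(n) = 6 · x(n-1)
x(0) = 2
Pure geometric recurrence with ratio 6.
By induction x(n) = x(0) · (6)^n = 2 \cdot 6^{n}.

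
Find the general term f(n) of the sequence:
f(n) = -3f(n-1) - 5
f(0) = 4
First-order linear non-homogeneous.
Homogeneous solution: f_h(n) = A·(-3)^n.
Try constant particular solution f_p = K: K = -3K - 5 ⇒ K = - \frac{5}{4}.
General: f(n) = A·(-3)^n - \frac{5}{4}.
Apply f(0) = 4: A - \frac{5}{4} = 4 ⇒ A = \frac{21}{4}.
So f(n) = \frac{21 \left(-3\right)^{n}}{4} - \frac{5}{4}.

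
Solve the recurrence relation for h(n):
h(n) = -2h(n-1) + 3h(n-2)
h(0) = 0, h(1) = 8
Characteristic equation: x² + 2x - 3 = 0, which factors as (x - (-3))(x - (1)) = 0.
Roots r₁ = -3, r₂ = 1 (distinct).
General solution: h(n) = A·(-3)^n + B·(1)^n.
From h(0) = 0: A + B = 0.
From h(1) = 8: -3A + B = 8.
Solving: A = -2, B = 2.
So h(n) = 2 - 2 \left(-3\right)^{n}.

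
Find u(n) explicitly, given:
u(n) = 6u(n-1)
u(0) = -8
This is a homogeneous first-order recurrence with ratio 6.
By induction u(n) = u(0) · (6)^n = - 8 \cdot 6^{n}.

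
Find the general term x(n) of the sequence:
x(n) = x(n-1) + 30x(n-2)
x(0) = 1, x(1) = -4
Characteristic equation: x² - x - 30 = 0, which factors as (x - (-5))(x - (6)) = 0.
Roots r₁ = -5, r₂ = 6 (distinct).
General solution: x(n) = A·(-5)^n + B·(6)^n.
From x(0) = 1: A + B = 1.
From x(1) = -4: -5A + 6B = -4.
Solving: A = \frac{10}{11}, B = \frac{1}{11}.
So x(n) = \frac{10 \left(-5\right)^{n}}{11} + \frac{6^{n}}{11}.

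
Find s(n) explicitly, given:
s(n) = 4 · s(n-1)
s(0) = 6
Pure geometric recurrence with ratio 4.
By induction s(n) = s(0) · (4)^n = 6 \cdot 4^{n}.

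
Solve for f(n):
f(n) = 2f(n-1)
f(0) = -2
This is a homogeneous first-order recurrence with ratio 2.
By induction f(n) = f(0) · (2)^n = - 2 \cdot 2^{n}.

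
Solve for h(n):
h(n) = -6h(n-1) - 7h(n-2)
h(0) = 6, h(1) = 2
Characteristic equation: x² + 6x + 7 = 0.
Discriminant Δ = (-6)² + 4·(-7) = 8.
Roots r₁,₂ = (-6 ± √8)/2, so r₁ = -3 + \sqrt{2}, r₂ = -3 - \sqrt{2}.
General solution: h(n) = A·r₁^n + B·r₂^n.
From the initial conditions, A + B = 6 and r₁A + r₂B = 2.
Since r₁ - r₂ = √8: A = (2 - (6)r₂)/√8 = 3 + 5 \sqrt{2}, and B = 6 - A = 3 - 5 \sqrt{2}.
So h(n) = \left(3 + 5 \sqrt{2}\right)\left(-3 + \sqrt{2}\right)^n + \left(3 - 5 \sqrt{2}\right)\left(-3 - \sqrt{2}\right)^n.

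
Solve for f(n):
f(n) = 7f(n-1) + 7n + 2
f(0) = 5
First-order linear with linear forcing.
Homogeneous solution: f_h(n) = A·(7)^n.
Try particular f_p(n) = pn + q. Substituting:
  pn + q = 7(p(n-1) + q) + 7n + 2.
Matching the n-coefficient: p = 7p + 7 ⇒ p = - \frac{7}{6}.
Matching constants: q = -7p + 7q + 2 ⇒ q = - \frac{61}{36}.
General: f(n) = A·(7)^n - \frac{7 n}{6} - \frac{61}{36}.
Apply f(0) = 5: A - \frac{61}{36} = 5 ⇒ A = \frac{241}{36}.
So f(n) = \frac{241 \cdot 7^{n}}{36} - \frac{7 n}{6} - \frac{61}{36}.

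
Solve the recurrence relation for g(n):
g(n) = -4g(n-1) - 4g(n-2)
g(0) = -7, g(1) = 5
Characteristic equation: x² + 4x + 4 = 0, which is (x - (-2))².
Repeated root r = -2.
General solution: g(n) = (A + Bn)·(-2)^n.
From g(0) = -7: A = -7.
From g(1) = 5: (A + B)·(-2) = 5 ⇒ B = \frac{9}{2}.
So g(n) = \left(\frac{9 n}{2} - 7\right) \cdot (-2)^n.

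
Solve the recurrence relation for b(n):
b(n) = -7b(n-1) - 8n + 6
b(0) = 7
First-order linear with linear forcing.
Homogeneous solution: b_h(n) = A·(-7)^n.
Try particular b_p(n) = pn + q. Substituting:
  pn + q = -7(p(n-1) + q) - 8n + 6.
Matching the n-coefficient: p = -7p - 8 ⇒ p = -1.
Matching constants: q = 7p - 7q + 6 ⇒ q = - \frac{1}{8}.
General: b(n) = A·(-7)^n - n - \frac{1}{8}.
Apply b(0) = 7: A - \frac{1}{8} = 7 ⇒ A = \frac{57}{8}.
So b(n) = \frac{57 \left(-7\right)^{n}}{8} - n - \frac{1}{8}.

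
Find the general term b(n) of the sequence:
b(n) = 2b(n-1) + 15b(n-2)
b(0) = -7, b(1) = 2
Characteristic equation: x² - 2x - 15 = 0, which factors as (x - (-3))(x - (5)) = 0.
Roots r₁ = -3, r₂ = 5 (distinct).
General solution: b(n) = A·(-3)^n + B·(5)^n.
From b(0) = -7: A + B = -7.
From b(1) = 2: -3A + 5B = 2.
Solving: A = - \frac{37}{8}, B = - \frac{19}{8}.
So b(n) = - \frac{37 \left(-3\right)^{n}}{8} - \frac{19 \cdot 5^{n}}{8}.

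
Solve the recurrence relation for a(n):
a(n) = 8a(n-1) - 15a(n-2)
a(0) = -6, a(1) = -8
Characteristic equation: x² - 8x + 15 = 0, which factors as (x - (3))(x - (5)) = 0.
Roots r₁ = 3, r₂ = 5 (distinct).
General solution: a(n) = A·(3)^n + B·(5)^n.
From a(0) = -6: A + B = -6.
From a(1) = -8: 3A + 5B = -8.
Solving: A = -11, B = 5.
So a(n) = - 11 \cdot 3^{n} + 5 \cdot 5^{n}.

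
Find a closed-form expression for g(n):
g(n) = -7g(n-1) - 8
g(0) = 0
First-order linear non-homogeneous.
Homogeneous solution: g_h(n) = A·(-7)^n.
Try constant particular solution g_p = K: K = -7K - 8 ⇒ K = -1.
General: g(n) = A·(-7)^n - 1.
Apply g(0) = 0: A - 1 = 0 ⇒ A = 1.
So g(n) = \left(-7\right)^{n} - 1.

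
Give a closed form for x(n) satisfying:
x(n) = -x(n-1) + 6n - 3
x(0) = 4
First-order linear with linear forcing.
Homogeneous solution: x_h(n) = A·(-1)^n.
Try particular x_p(n) = pn + q. Substituting:
  pn + q = -(p(n-1) + q) + 6n - 3.
Matching the n-coefficient: p = -p + 6 ⇒ p = 3.
Matching constants: q = p - q - 3 ⇒ q = 0.
General: x(n) = A·(-1)^n + 3 n + 0.
Apply x(0) = 4: A + 0 = 4 ⇒ A = 4.
So x(n) = 4 \left(-1\right)^{n} + 3 n.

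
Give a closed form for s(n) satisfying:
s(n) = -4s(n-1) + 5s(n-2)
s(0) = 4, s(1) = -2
Characteristic equation: x² + 4x - 5 = 0, which factors as (x - (-5))(x - (1)) = 0.
Roots r₁ = -5, r₂ = 1 (distinct).
General solution: s(n) = A·(-5)^n + B·(1)^n.
From s(0) = 4: A + B = 4.
From s(1) = -2: -5A + B = -2.
Solving: A = 1, B = 3.
So s(n) = \left(-5\right)^{n} + 3.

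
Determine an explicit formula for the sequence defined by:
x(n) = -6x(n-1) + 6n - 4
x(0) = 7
First-order linear with linear forcing.
Homogeneous solution: x_h(n) = A·(-6)^n.
Try particular x_p(n) = pn + q. Substituting:
  pn + q = -6(p(n-1) + q) + 6n - 4.
Matching the n-coefficient: p = -6p + 6 ⇒ p = \frac{6}{7}.
Matching constants: q = 6p - 6q - 4 ⇒ q = \frac{8}{49}.
General: x(n) = A·(-6)^n + \frac{6 n}{7} + \frac{8}{49}.
Apply x(0) = 7: A + \frac{8}{49} = 7 ⇒ A = \frac{335}{49}.
So x(n) = \frac{335 \left(-6\right)^{n}}{49} + \frac{6 n}{7} + \frac{8}{49}.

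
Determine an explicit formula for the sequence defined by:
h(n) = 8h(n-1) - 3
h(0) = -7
First-order linear non-homogeneous.
Homogeneous solution: h_h(n) = A·(8)^n.
Try constant particular solution h_p = K: K = 8K - 3 ⇒ K = \frac{3}{7}.
General: h(n) = A·(8)^n + \frac{3}{7}.
Apply h(0) = -7: A + \frac{3}{7} = -7 ⇒ A = - \frac{52}{7}.
So h(n) = \frac{3}{7} - \frac{52 \cdot 8^{n}}{7}.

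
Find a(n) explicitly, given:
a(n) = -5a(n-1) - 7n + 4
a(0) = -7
First-order linear with linear forcing.
Homogeneous solution: a_h(n) = A·(-5)^n.
Try particular a_p(n) = pn + q. Substituting:
  pn + q = -5(p(n-1) + q) - 7n + 4.
Matching the n-coefficient: p = -5p - 7 ⇒ p = - \frac{7}{6}.
Matching constants: q = 5p - 5q + 4 ⇒ q = - \frac{11}{36}.
General: a(n) = A·(-5)^n - \frac{7 n}{6} - \frac{11}{36}.
Apply a(0) = -7: A - \frac{11}{36} = -7 ⇒ A = - \frac{241}{36}.
So a(n) = - \frac{241 \left(-5\right)^{n}}{36} - \frac{7 n}{6} - \frac{11}{36}.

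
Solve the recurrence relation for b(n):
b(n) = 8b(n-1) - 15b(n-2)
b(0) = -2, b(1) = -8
Characteristic equation: x² - 8x + 15 = 0, which factors as (x - (3))(x - (5)) = 0.
Roots r₁ = 3, r₂ = 5 (distinct).
General solution: b(n) = A·(3)^n + B·(5)^n.
From b(0) = -2: A + B = -2.
From b(1) = -8: 3A + 5B = -8.
Solving: A = -1, B = -1.
So b(n) = - 3^{n} - 5^{n}.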